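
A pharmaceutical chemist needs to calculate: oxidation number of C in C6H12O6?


6x + 12(+1) + 6(-2) = 0, so x = +0
Oxidation number: +0

+0


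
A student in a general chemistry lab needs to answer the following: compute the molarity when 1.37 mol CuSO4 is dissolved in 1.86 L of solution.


M = n/V = 1.37/1.86 = 0.737 mol/L

0.737 M


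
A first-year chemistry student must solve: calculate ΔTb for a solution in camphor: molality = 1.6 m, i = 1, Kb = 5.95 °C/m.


ΔTb = Kb × m × i
= 5.95 × 1.6 × 1
= 9.52 °C

9.52 °C


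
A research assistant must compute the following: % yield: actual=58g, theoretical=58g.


% yield = actual/theoretical × 100
= 58/58 × 100
= 100.0%

100.0%


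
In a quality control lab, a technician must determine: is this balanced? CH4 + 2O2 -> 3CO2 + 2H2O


Equation: CH4 + 2O2 -> 3CO2 + 2H2O
Check atoms: C: 1≠3, H: 4=4, O: 4≠8
Not balanced

No, not balanced


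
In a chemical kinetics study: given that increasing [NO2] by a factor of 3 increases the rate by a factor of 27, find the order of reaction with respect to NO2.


rate ∝ [NO2]^n
3^n = 27 → n = 3
Order in NO2: 3

3


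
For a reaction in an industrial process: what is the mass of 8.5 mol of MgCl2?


M(MgCl2) = 95.21 g/mol
mass = n × M = 8.5 × 95.21 = 809.29 g

809.29 g


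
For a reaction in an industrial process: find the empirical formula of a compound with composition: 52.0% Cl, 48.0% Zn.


Assume 100 g sample. Moles of each element:
  Cl: 52.0/35.45 = 1.467 mol
  Zn: 48.0/65.38 = 0.734 mol
Divide by smallest (0.734):
  Cl: 1.467/0.734 = 2.0
  Zn: 0.734/0.734 = 1.0
Empirical formula: ZnCl2

ZnCl2


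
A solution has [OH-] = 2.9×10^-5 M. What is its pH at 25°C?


pOH = -log10([OH-]) = -log10(2.9×10^-5)
= 5 - log10(2.9) = 4.54
pH = 14 - pOH = 14 - 4.54 = 9.46

9.46


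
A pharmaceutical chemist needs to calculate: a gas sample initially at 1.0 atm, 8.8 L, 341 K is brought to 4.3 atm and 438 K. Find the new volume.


P1V1/T1 = P2V2/T2
V2 = P1V1T2/(T1P2)
= 1.0×8.8×438/(341×4.3)
= 2.629 L

2.629 L


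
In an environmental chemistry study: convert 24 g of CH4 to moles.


M(CH4) = 16.04 g/mol
n = mass/M = 24/16.04 = 1.4963 mol

1.4963 mol


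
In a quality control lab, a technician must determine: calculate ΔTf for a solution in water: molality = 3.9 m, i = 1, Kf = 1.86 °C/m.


ΔTf = Kf × m × i
= 1.86 × 3.9 × 1
= 7.254 °C

7.254 °C


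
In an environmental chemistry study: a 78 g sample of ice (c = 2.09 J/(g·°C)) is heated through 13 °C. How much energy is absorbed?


q = mcΔT = 78 × 2.09 × 13
= 2119.26 J

2119.26 J


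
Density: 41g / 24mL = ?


ρ = mass/volume
= 41/24
= 1.708 g/mL

1.708 g/mL


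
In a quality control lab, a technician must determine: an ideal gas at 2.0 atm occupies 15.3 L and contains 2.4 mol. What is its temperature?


PV = nRT  (R = 0.08206 L·atm/(mol·K))
T = PV/(nR) = 2.0×15.3/(2.4×0.08206)
= 30.60/0.196944
= 155.37 K

155.37 K


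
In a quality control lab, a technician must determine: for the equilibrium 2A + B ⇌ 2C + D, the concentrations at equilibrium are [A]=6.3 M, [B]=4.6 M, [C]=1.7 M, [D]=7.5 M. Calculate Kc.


Kc = [C]^2[D]/([A]^2[B])
= (1.7^2 × 7.5^1)/(6.3^2 × 4.6^1)
= 21.675/182.574
= 0.1187

0.1187


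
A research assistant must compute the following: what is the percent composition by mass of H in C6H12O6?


M(C6H12O6) = 6×12.01 + 12×1.008 + 6×16.0 = 180.156 g/mol
Mass of H = 12 × 1.008 = 12.096 g/mol
% H = 12.096/180.156 × 100 = 6.71%

6.71%


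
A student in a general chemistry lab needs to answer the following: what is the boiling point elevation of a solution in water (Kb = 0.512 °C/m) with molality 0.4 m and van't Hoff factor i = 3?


ΔTb = Kb × m × i
= 0.512 × 0.4 × 3
= 0.6144 °C

0.6144 °C


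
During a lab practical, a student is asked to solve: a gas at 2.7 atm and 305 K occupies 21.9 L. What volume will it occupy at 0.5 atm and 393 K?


P1V1/T1 = P2V2/T2
V2 = P1V1T2/(T1P2)
= 2.7×21.9×393/(305×0.5)
= 152.381 L

152.381 L


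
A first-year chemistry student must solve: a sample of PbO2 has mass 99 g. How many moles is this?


M(PbO2) = 239.2 g/mol
n = mass/M = 99/239.2 = 0.4139 mol

0.4139 mol


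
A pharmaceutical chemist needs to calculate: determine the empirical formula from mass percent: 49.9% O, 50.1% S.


Assume 100 g sample. Moles of each element:
  O: 49.9/16.0 = 3.119 mol
  S: 50.1/32.07 = 1.562 mol
Divide by smallest (1.562):
  O: 3.119/1.562 = 2.0
  S: 1.562/1.562 = 1.0
Empirical formula: SO2

SO2


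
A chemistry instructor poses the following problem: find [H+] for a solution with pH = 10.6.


[H+] = 10^(-pH) = 10^(-10.6)
= 2.51×10^-11 M

2.51×10^-11 M


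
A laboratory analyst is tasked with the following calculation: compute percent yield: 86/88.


% yield = actual/theoretical × 100
= 86/88 × 100
= 97.73%

97.73%


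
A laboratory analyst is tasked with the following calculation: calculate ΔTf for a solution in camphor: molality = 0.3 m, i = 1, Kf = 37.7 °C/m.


ΔTf = Kf × m × i
= 37.7 × 0.3 × 1
= 11.31 °C

11.31 °C


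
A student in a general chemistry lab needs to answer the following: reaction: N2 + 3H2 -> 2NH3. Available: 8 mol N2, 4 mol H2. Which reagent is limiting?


Mole ratio available / coefficient:
  N2: 8/1 = 8.000
  H2: 4/3 = 1.333
Smaller ratio is limiting.

H2


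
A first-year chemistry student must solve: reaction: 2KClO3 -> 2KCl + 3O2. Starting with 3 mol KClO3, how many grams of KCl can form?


Mole ratio KCl:KClO3 = 2:2
n(KCl) = 3 × 2/2 = 3.000 mol
mass = 3.000 × 74.55 = 223.65 g

223.65 g


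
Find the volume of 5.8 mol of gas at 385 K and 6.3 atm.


PV = nRT  (R = 0.08206 L·atm/(mol·K))
V = nRT/P = 5.8×0.08206×385/6.3
= 29.086 L

29.086 L


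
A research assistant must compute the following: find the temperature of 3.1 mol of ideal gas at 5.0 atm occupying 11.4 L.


PV = nRT  (R = 0.08206 L·atm/(mol·K))
T = PV/(nR) = 5.0×11.4/(3.1×0.08206)
= 57.00/0.254386
= 224.07 K

224.07 K


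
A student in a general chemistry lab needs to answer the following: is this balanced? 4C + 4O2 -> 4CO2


Equation: 4C + 4O2 -> 4CO2
Check atoms: C: 4=4, O: 8=8
Balanced

Yes, balanced


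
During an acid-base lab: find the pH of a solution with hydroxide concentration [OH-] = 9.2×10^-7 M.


pOH = -log10([OH-]) = -log10(9.2×10^-7)
= 7 - log10(9.2) = 6.04
pH = 14 - pOH = 14 - 6.04 = 7.96

7.96


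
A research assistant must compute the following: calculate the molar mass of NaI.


M(NaI) = 1×22.99 + 1×126.9
= 22.99 + 126.9
= 149.89 g/mol

149.89 g/mol


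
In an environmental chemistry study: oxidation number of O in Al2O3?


O is usually -2
Oxidation number: -2

-2


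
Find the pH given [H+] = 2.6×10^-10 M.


pH = -log10([H+]) = -log10(2.6×10^-10)
= 10 - log10(2.6)
= 10 - 0.41
= 9.59

9.59


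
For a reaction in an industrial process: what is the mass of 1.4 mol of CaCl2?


M(CaCl2) = 110.98 g/mol
mass = n × M = 1.4 × 110.98 = 155.37 g

155.37 g


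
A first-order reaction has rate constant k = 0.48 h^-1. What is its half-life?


t½ = ln2/k = 0.693147/(0.48 h^-1)
= 1.444 h

1.444 h


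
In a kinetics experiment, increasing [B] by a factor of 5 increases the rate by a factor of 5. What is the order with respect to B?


rate ∝ [B]^n
5^n = 5 → n = 1
Order in B: 1

1


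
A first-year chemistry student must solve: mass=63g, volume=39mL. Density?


ρ = mass/volume
= 63/39
= 1.615 g/mL

1.615 g/mL


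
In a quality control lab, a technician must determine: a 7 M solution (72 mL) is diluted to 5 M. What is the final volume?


C1V1 = C2V2
7 × 72 = 5 × V2
V2 = 504/5 = 100.8 mL

100.8 mL


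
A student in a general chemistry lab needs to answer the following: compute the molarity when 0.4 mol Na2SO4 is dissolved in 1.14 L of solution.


M = n/V = 0.4/1.14 = 0.351 mol/L

0.351 M


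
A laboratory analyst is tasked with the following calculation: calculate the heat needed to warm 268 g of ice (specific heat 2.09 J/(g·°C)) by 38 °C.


q = mcΔT = 268 × 2.09 × 38
= 21284.56 J

21284.56 J


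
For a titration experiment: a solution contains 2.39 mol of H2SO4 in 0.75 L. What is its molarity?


M = n/V = 2.39/0.75 = 3.187 mol/L

3.187 M


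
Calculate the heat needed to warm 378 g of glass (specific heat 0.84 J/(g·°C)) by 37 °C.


q = mcΔT = 378 × 0.84 × 37
= 11748.24 J

11748.24 J


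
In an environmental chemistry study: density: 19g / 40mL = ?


ρ = mass/volume
= 19/40
= 0.475 g/mL

0.475 g/mL


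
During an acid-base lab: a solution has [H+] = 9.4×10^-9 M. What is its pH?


pH = -log10([H+]) = -log10(9.4×10^-9)
= 9 - log10(9.4)
= 9 - 0.97
= 8.03

8.03


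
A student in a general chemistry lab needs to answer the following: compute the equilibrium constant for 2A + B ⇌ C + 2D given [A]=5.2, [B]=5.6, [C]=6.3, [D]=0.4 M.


Kc = [C][D]^2/([A]^2[B])
= (6.3^1 × 0.4^2)/(5.2^2 × 5.6^1)
= 1.008/151.424
= 0.006657

0.006657


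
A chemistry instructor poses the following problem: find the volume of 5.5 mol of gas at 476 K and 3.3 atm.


PV = nRT  (R = 0.08206 L·atm/(mol·K))
V = nRT/P = 5.5×0.08206×476/3.3
= 65.101 L

65.101 L


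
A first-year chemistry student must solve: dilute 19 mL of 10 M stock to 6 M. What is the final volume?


C1V1 = C2V2
10 × 19 = 6 × V2
V2 = 190/6 = 31.67 mL

31.67 mL


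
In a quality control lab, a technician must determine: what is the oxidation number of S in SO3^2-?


x + 3(-2) = -2, so x = +4
Oxidation number: +4

+4


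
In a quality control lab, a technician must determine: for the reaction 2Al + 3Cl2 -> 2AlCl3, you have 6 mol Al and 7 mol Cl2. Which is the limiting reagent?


Mole ratio available / coefficient:
  Al: 6/2 = 3.000
  Cl2: 7/3 = 2.333
Smaller ratio is limiting.

Cl2


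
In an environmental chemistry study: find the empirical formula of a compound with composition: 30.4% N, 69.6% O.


Assume 100 g sample. Moles of each element:
  N: 30.4/14.01 = 2.17 mol
  O: 69.6/16.0 = 4.35 mol
Divide by smallest (2.17):
  N: 2.17/2.17 = 1.0
  O: 4.35/2.17 = 2.0
Empirical formula: NO2

NO2


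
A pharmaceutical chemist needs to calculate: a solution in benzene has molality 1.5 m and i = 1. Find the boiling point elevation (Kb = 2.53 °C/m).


ΔTb = Kb × m × i
= 2.53 × 1.5 × 1
= 3.795 °C

3.795 °C


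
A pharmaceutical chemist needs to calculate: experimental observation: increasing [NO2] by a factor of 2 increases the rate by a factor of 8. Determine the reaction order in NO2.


rate ∝ [NO2]^n
2^n = 8 → n = 3
Order in NO2: 3

3


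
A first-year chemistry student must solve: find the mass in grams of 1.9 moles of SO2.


M(SO2) = 64.07 g/mol
mass = n × M = 1.9 × 64.07 = 121.73 g

121.73 g


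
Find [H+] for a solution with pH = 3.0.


[H+] = 10^(-pH) = 10^(-3.0)
= 1.0×10^-3 M

1.0×10^-3 M


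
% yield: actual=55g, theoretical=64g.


% yield = actual/theoretical × 100
= 55/64 × 100
= 85.94%

85.94%


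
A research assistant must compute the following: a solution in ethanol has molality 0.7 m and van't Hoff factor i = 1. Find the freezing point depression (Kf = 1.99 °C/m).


ΔTf = Kf × m × i
= 1.99 × 0.7 × 1
= 1.393 °C

1.393 °C


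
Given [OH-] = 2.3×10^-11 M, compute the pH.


pOH = -log10([OH-]) = -log10(2.3×10^-11)
= 11 - log10(2.3) = 10.64
pH = 14 - pOH = 14 - 10.64 = 3.36

3.36


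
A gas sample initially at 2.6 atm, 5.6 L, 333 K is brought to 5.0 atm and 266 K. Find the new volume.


P1V1/T1 = P2V2/T2
V2 = P1V1T2/(T1P2)
= 2.6×5.6×266/(333×5.0)
= 2.326 L

2.326 L


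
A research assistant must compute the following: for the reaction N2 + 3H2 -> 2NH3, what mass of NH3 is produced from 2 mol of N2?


Mole ratio NH3:N2 = 2:1
n(NH3) = 2 × 2/1 = 4.000 mol
mass = 4.000 × 17.03 = 68.12 g

68.12 g


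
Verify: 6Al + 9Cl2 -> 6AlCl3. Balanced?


Equation: 6Al + 9Cl2 -> 6AlCl3
Check atoms: Al: 6=6, Cl: 18=18
Balanced

Yes, balanced


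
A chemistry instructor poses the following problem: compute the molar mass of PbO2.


M(PbO2) = 1×207.2 + 2×16.0
= 207.2 + 32.0
= 239.2 g/mol

239.2 g/mol


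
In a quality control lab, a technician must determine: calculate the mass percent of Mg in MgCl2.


M(MgCl2) = 1×24.31 + 2×35.45 = 95.21 g/mol
Mass of Mg = 1 × 24.31 = 24.31 g/mol
% Mg = 24.31/95.21 × 100 = 25.53%

25.53%


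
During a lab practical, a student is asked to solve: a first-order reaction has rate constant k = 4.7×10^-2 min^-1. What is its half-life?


t½ = ln2/k = 0.693147/(4.7×10^-2 min^-1)
= 14.75 min

14.75 min


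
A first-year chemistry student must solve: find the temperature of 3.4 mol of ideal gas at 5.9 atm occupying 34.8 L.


PV = nRT  (R = 0.08206 L·atm/(mol·K))
T = PV/(nR) = 5.9×34.8/(3.4×0.08206)
= 205.32/0.279004
= 735.90 K

735.90 K


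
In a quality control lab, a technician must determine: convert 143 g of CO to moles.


M(CO) = 28.01 g/mol
n = mass/M = 143/28.01 = 5.1053 mol

5.1053 mol


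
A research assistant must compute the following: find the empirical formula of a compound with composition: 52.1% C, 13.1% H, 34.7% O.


Assume 100 g sample. Moles of each element:
  C: 52.1/12.01 = 4.338 mol
  H: 13.1/1.008 = 12.996 mol
  O: 34.7/16.0 = 2.169 mol
Divide by smallest (2.169):
  C: 4.338/2.169 = 2.0
  H: 12.996/2.169 = 5.99
  O: 2.169/2.169 = 1.0
Empirical formula: C2H6O

C2H6O


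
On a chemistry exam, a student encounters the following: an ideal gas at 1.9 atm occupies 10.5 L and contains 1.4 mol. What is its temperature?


PV = nRT  (R = 0.08206 L·atm/(mol·K))
T = PV/(nR) = 1.9×10.5/(1.4×0.08206)
= 19.95/0.114884
= 173.65 K

173.65 K


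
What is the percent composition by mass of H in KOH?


M(KOH) = 1×39.1 + 1×16.0 + 1×1.008 = 56.108 g/mol
Mass of H = 1 × 1.008 = 1.008 g/mol
% H = 1.008/56.108 × 100 = 1.80%

1.80%


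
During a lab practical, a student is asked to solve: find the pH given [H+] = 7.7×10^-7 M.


pH = -log10([H+]) = -log10(7.7×10^-7)
= 7 - log10(7.7)
= 7 - 0.89
= 6.11

6.11


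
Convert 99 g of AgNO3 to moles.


M(AgNO3) = 169.88 g/mol
n = mass/M = 99/169.88 = 0.5828 mol

0.5828 mol


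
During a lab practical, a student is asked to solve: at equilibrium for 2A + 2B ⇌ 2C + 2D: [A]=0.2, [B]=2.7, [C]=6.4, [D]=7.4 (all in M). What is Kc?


Kc = [C]^2[D]^2/([A]^2[B]^2)
= (6.4^2 × 7.4^2)/(0.2^2 × 2.7^2)
= 2242.9696/0.2916
= 7692

7692


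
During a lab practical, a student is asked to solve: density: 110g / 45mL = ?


ρ = mass/volume
= 110/45
= 2.444 g/mL

2.444 g/mL


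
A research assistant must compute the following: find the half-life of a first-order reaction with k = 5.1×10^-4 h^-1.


t½ = ln2/k = 0.693147/(5.1×10^-4 h^-1)
= 1359 h

1359 h


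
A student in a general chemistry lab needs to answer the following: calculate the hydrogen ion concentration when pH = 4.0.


[H+] = 10^(-pH) = 10^(-4.0)
= 1.0×10^-4 M

1.0×10^-4 M


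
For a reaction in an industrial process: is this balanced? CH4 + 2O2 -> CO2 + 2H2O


Equation: CH4 + 2O2 -> CO2 + 2H2O
Check atoms: C: 1=1, H: 4=4, O: 4=4
Balanced

Yes, balanced


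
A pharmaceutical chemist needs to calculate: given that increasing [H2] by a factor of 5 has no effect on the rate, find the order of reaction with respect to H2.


rate ∝ [H2]^n
rate ∝ [H2]^0
Order in H2: 0

0


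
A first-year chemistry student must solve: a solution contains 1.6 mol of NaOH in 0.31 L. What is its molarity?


M = n/V = 1.6/0.31 = 5.161 mol/L

5.161 M


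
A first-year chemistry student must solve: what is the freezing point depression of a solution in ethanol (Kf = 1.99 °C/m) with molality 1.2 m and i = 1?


ΔTf = Kf × m × i
= 1.99 × 1.2 × 1
= 2.388 °C

2.388 °C


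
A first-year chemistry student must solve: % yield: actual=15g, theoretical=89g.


% yield = actual/theoretical × 100
= 15/89 × 100
= 16.85%

16.85%


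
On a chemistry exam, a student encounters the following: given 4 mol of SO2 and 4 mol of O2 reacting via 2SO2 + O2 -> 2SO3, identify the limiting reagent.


Mole ratio available / coefficient:
  SO2: 4/2 = 2.000
  O2: 4/1 = 4.000
Smaller ratio is limiting.

SO2


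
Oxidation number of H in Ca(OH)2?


H is +1 with nonmetals
Oxidation number: +1

+1


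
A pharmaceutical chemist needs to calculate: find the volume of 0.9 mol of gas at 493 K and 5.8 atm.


PV = nRT  (R = 0.08206 L·atm/(mol·K))
V = nRT/P = 0.9×0.08206×493/5.8
= 6.278 L

6.278 L


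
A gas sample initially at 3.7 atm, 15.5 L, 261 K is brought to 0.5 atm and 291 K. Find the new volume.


P1V1/T1 = P2V2/T2
V2 = P1V1T2/(T1P2)
= 3.7×15.5×291/(261×0.5)
= 127.884 L

127.884 L


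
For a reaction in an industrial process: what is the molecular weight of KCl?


M(KCl) = 1×39.1 + 1×35.45
= 39.1 + 35.45
= 74.55 g/mol

74.55 g/mol


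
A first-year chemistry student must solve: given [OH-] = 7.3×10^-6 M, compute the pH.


pOH = -log10([OH-]) = -log10(7.3×10^-6)
= 6 - log10(7.3) = 5.14
pH = 14 - pOH = 14 - 5.14 = 8.86

8.86


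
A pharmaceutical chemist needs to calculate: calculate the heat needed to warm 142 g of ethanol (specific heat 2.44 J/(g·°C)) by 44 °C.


q = mcΔT = 142 × 2.44 × 44
= 15245.12 J

15245.12 J


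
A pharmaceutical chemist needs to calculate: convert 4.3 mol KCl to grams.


M(KCl) = 74.55 g/mol
mass = n × M = 4.3 × 74.55 = 320.57 g

320.57 g


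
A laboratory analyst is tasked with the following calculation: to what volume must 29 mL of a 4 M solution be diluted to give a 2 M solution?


C1V1 = C2V2
4 × 29 = 2 × V2
V2 = 116/2 = 58.0 mL

58.0 mL


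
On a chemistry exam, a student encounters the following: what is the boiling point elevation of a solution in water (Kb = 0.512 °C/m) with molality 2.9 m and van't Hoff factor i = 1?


ΔTb = Kb × m × i
= 0.512 × 2.9 × 1
= 1.4848 °C

1.4848 °C


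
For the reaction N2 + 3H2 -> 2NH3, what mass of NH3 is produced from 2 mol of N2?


Mole ratio NH3:N2 = 2:1
n(NH3) = 2 × 2/1 = 4.000 mol
mass = 4.000 × 17.03 = 68.12 g

68.12 g


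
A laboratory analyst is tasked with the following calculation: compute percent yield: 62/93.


% yield = actual/theoretical × 100
= 62/93 × 100
= 66.67%

66.67%


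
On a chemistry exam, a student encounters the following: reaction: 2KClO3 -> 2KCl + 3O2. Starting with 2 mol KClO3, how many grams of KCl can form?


Mole ratio KCl:KClO3 = 2:2
n(KCl) = 2 × 2/2 = 2.000 mol
mass = 2.000 × 74.55 = 149.1 g

149.1 g


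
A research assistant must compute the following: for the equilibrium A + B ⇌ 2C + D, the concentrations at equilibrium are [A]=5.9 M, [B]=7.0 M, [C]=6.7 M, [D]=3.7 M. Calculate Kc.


Kc = [C]^2[D]/([A][B])
= (6.7^2 × 3.7^1)/(5.9^1 × 7.0^1)
= 166.093/41.3
= 4.022

4.022


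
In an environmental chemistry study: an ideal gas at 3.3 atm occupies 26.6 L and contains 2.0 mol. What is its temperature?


PV = nRT  (R = 0.08206 L·atm/(mol·K))
T = PV/(nR) = 3.3×26.6/(2.0×0.08206)
= 87.78/0.164120
= 534.85 K

534.85 K


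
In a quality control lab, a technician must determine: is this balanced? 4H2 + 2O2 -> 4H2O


Equation: 4H2 + 2O2 -> 4H2O
Check atoms: H: 8=8, O: 4=4
Balanced

Yes, balanced


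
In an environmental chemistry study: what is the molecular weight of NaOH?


M(NaOH) = 1×22.99 + 1×16.0 + 1×1.008
= 22.99 + 16.0 + 1.01
= 40.0 g/mol

40.0 g/mol


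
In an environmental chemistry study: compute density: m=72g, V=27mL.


ρ = mass/volume
= 72/27
= 2.667 g/mL

2.667 g/mL


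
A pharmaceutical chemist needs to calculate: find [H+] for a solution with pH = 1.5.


[H+] = 10^(-pH) = 10^(-1.5)
= 3.16×10^-2 M

3.16×10^-2 M


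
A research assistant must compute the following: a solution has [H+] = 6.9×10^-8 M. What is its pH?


pH = -log10([H+]) = -log10(6.9×10^-8)
= 8 - log10(6.9)
= 8 - 0.84
= 7.16

7.16


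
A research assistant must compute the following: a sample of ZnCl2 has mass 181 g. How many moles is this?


M(ZnCl2) = 136.28 g/mol
n = mass/M = 181/136.28 = 1.3281 mol

1.3281 mol


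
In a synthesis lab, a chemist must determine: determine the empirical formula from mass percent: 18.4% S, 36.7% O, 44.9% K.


Assume 100 g sample. Moles of each element:
  S: 18.4/32.07 = 0.574 mol
  O: 36.7/16.0 = 2.294 mol
  K: 44.9/39.1 = 1.148 mol
Divide by smallest (0.574):
  S: 0.574/0.574 = 1.0
  O: 2.294/0.574 = 4.0
  K: 1.148/0.574 = 2.0
Empirical formula: K2SO4

K2SO4


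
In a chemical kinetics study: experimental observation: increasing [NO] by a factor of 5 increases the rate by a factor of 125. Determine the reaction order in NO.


rate ∝ [NO]^n
5^n = 125 → n = 3
Order in NO: 3

3


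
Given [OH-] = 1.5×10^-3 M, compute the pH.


pOH = -log10([OH-]) = -log10(1.5×10^-3)
= 3 - log10(1.5) = 2.82
pH = 14 - pOH = 14 - 2.82 = 11.18

11.18


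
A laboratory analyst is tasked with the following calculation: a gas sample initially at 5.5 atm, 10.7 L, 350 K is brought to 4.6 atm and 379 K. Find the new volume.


P1V1/T1 = P2V2/T2
V2 = P1V1T2/(T1P2)
= 5.5×10.7×379/(350×4.6)
= 13.854 L

13.854 L


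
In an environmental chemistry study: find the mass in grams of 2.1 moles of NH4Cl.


M(NH4Cl) = 53.49 g/mol
mass = n × M = 2.1 × 53.49 = 112.33 g

112.33 g


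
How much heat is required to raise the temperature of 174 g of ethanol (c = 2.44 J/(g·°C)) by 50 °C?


q = mcΔT = 174 × 2.44 × 50
= 21228.00 J

21228.00 J


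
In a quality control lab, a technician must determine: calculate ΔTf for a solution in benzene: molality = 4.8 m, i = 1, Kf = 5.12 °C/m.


ΔTf = Kf × m × i
= 5.12 × 4.8 × 1
= 24.576 °C

24.576 °C


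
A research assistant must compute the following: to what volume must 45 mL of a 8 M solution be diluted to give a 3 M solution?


C1V1 = C2V2
8 × 45 = 3 × V2
V2 = 360/3 = 120.0 mL

120.0 mL


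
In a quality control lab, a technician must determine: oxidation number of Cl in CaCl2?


halide: -1
Oxidation number: -1

-1


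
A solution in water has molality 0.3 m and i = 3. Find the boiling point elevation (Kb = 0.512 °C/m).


ΔTb = Kb × m × i
= 0.512 × 0.3 × 3
= 0.4608 °C

0.4608 °C


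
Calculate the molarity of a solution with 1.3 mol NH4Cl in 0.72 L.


M = n/V = 1.3/0.72 = 1.806 mol/L

1.806 M


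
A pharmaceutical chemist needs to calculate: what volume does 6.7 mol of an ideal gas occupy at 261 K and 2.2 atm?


PV = nRT  (R = 0.08206 L·atm/(mol·K))
V = nRT/P = 6.7×0.08206×261/2.2
= 65.227 L

65.227 L


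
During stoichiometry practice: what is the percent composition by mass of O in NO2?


M(NO2) = 1×14.01 + 2×16.0 = 46.01 g/mol
Mass of O = 2 × 16.0 = 32.00 g/mol
% O = 32.00/46.01 × 100 = 69.55%

69.55%


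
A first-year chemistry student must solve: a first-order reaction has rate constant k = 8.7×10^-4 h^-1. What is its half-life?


t½ = ln2/k = 0.693147/(8.7×10^-4 h^-1)
= 796.7 h

796.7 h


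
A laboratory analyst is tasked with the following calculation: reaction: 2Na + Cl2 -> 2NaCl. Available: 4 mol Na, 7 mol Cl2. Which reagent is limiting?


Mole ratio available / coefficient:
  Na: 4/2 = 2.000
  Cl2: 7/1 = 7.000
Smaller ratio is limiting.

Na


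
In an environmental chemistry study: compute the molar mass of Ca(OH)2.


M(Ca(OH)2) = 1×40.08 + 2×16.0 + 2×1.008
= 40.08 + 32.0 + 2.02
= 74.1 g/mol

74.1 g/mol


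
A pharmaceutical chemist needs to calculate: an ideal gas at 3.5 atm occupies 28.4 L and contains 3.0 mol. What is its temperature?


PV = nRT  (R = 0.08206 L·atm/(mol·K))
T = PV/(nR) = 3.5×28.4/(3.0×0.08206)
= 99.40/0.246180
= 403.77 K

403.77 K


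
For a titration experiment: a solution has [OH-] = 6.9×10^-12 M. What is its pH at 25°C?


pOH = -log10([OH-]) = -log10(6.9×10^-12)
= 12 - log10(6.9) = 11.16
pH = 14 - pOH = 14 - 11.16 = 2.84

2.84


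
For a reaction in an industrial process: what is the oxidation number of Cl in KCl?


halide: -1
Oxidation number: -1

-1


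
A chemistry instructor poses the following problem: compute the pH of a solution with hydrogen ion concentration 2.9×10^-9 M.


pH = -log10([H+]) = -log10(2.9×10^-9)
= 9 - log10(2.9)
= 9 - 0.46
= 8.54

8.54


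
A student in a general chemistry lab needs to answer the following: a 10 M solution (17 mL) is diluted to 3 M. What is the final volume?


C1V1 = C2V2
10 × 17 = 3 × V2
V2 = 170/3 = 56.67 mL

56.67 mL


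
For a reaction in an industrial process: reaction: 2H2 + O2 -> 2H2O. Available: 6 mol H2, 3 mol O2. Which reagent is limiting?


Mole ratio available / coefficient:
  H2: 6/2 = 3.000
  O2: 3/1 = 3.000
Smaller ratio is limiting.

neither (stoichiometric); H2 and O2 are fully consumed


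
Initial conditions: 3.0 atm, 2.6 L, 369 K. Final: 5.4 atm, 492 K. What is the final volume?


P1V1/T1 = P2V2/T2
V2 = P1V1T2/(T1P2)
= 3.0×2.6×492/(369×5.4)
= 1.926 L

1.926 L


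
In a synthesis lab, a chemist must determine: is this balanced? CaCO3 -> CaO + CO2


Equation: CaCO3 -> CaO + CO2
Check atoms: C: 1=1, Ca: 1=1, O: 3=3
Balanced

Yes, balanced


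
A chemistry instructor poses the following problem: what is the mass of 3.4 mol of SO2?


M(SO2) = 64.07 g/mol
mass = n × M = 3.4 × 64.07 = 217.84 g

217.84 g


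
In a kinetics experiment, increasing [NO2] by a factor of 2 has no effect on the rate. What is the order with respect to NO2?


rate ∝ [NO2]^n
rate ∝ [NO2]^0
Order in NO2: 0

0


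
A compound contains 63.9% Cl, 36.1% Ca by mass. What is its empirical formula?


Assume 100 g sample. Moles of each element:
  Cl: 63.9/35.45 = 1.803 mol
  Ca: 36.1/40.08 = 0.901 mol
Divide by smallest (0.901):
  Cl: 1.803/0.901 = 2.0
  Ca: 0.901/0.901 = 1.0
Empirical formula: CaCl2

CaCl2


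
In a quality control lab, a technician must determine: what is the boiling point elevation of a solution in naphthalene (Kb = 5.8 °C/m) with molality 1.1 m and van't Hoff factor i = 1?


ΔTb = Kb × m × i
= 5.8 × 1.1 × 1
= 6.38 °C

6.38 °C


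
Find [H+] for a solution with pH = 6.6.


[H+] = 10^(-pH) = 10^(-6.6)
= 2.51×10^-7 M

2.51×10^-7 M


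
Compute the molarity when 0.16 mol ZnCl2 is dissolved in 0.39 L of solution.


M = n/V = 0.16/0.39 = 0.410 mol/L

0.410 M


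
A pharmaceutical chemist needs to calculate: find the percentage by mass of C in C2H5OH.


M(C2H5OH) = 2×12.01 + 6×1.008 + 1×16.0 = 46.068 g/mol
Mass of C = 2 × 12.01 = 24.02 g/mol
% C = 24.02/46.068 × 100 = 52.14%

52.14%


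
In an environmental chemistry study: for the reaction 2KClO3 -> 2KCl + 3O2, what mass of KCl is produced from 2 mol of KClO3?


Mole ratio KCl:KClO3 = 2:2
n(KCl) = 2 × 2/2 = 2.000 mol
mass = 2.000 × 74.55 = 149.1 g

149.1 g


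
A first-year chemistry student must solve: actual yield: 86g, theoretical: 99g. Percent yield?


% yield = actual/theoretical × 100
= 86/99 × 100
= 86.87%

86.87%


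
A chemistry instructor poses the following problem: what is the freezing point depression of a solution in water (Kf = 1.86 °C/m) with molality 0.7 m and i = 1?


ΔTf = Kf × m × i
= 1.86 × 0.7 × 1
= 1.302 °C

1.302 °C


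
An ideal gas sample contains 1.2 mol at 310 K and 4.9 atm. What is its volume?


PV = nRT  (R = 0.08206 L·atm/(mol·K))
V = nRT/P = 1.2×0.08206×310/4.9
= 6.23 L

6.23 L


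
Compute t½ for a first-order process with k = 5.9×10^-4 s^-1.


t½ = ln2/k = 0.693147/(5.9×10^-4 s^-1)
= 1175 s

1175 s


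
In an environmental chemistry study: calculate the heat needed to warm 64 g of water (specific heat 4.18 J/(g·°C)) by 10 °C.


q = mcΔT = 64 × 4.18 × 10
= 2675.20 J

2675.20 J


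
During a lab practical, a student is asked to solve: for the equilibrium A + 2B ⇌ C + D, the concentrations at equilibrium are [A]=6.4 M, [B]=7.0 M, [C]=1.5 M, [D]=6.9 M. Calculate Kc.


Kc = [C][D]/([A][B]^2)
= (1.5^1 × 6.9^1)/(6.4^1 × 7.0^2)
= 10.35/313.6
= 0.03300

0.03300


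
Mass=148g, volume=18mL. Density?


ρ = mass/volume
= 148/18
= 8.222 g/mL

8.222 g/mL


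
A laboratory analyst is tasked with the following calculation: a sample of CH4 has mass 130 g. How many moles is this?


M(CH4) = 16.04 g/mol
n = mass/M = 130/16.04 = 8.1047 mol

8.1047 mol


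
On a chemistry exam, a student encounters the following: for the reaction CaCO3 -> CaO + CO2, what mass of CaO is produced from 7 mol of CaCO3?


Mole ratio CaO:CaCO3 = 1:1
n(CaO) = 7 × 1/1 = 7.000 mol
mass = 7.000 × 56.08 = 392.56 g

392.56 g


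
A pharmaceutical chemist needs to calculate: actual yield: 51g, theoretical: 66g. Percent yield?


% yield = actual/theoretical × 100
= 51/66 × 100
= 77.27%

77.27%


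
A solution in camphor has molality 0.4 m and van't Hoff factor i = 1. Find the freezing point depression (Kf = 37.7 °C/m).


ΔTf = Kf × m × i
= 37.7 × 0.4 × 1
= 15.08 °C

15.08 °C


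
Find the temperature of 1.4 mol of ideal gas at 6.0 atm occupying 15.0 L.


PV = nRT  (R = 0.08206 L·atm/(mol·K))
T = PV/(nR) = 6.0×15.0/(1.4×0.08206)
= 90.00/0.114884
= 783.40 K

783.40 K


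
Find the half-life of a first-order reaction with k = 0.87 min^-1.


t½ = ln2/k = 0.693147/(0.87 min^-1)
= 0.7967 min

0.7967 min


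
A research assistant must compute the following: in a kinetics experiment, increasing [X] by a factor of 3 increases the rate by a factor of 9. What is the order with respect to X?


rate ∝ [X]^n
3^n = 9 → n = 2
Order in X: 2

2


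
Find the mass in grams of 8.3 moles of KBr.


M(KBr) = 119.0 g/mol
mass = n × M = 8.3 × 119.0 = 987.70 g

987.70 g


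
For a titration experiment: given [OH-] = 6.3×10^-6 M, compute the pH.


pOH = -log10([OH-]) = -log10(6.3×10^-6)
= 6 - log10(6.3) = 5.2
pH = 14 - pOH = 14 - 5.2 = 8.8

8.8


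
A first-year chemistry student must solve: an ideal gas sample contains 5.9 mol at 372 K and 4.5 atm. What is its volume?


PV = nRT  (R = 0.08206 L·atm/(mol·K))
V = nRT/P = 5.9×0.08206×372/4.5
= 40.023 L

40.023 L


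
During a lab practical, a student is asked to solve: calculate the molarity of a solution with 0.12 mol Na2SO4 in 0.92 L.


M = n/V = 0.12/0.92 = 0.130 mol/L

0.130 M


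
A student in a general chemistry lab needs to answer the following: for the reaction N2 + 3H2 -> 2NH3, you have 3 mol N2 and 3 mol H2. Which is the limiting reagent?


Mole ratio available / coefficient:
  N2: 3/1 = 3.000
  H2: 3/3 = 1.000
Smaller ratio is limiting.

H2


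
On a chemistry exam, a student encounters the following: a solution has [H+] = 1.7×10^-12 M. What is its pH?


pH = -log10([H+]) = -log10(1.7×10^-12)
= 12 - log10(1.7)
= 12 - 0.23
= 11.77

11.77


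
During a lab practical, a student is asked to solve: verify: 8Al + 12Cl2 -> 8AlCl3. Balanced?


Equation: 8Al + 12Cl2 -> 8AlCl3
Check atoms: Al: 8=8, Cl: 24=24
Balanced

Yes, balanced


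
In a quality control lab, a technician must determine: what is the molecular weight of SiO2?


M(SiO2) = 1×28.09 + 2×16.0
= 28.09 + 32.0
= 60.09 g/mol

60.09 g/mol


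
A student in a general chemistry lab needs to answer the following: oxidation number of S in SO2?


x + 2(-2) = 0, so x = +4
Oxidation number: +4

+4


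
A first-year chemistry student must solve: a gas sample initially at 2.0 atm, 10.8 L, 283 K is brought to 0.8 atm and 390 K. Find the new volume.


P1V1/T1 = P2V2/T2
V2 = P1V1T2/(T1P2)
= 2.0×10.8×390/(283×0.8)
= 37.208 L

37.208 L


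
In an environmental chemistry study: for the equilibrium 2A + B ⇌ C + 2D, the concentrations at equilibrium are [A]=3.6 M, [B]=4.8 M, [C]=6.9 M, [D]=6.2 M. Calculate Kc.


Kc = [C][D]^2/([A]^2[B])
= (6.9^1 × 6.2^2)/(3.6^2 × 4.8^1)
= 265.236/62.208
= 4.264

4.264


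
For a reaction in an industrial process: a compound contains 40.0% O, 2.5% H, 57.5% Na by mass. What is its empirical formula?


Assume 100 g sample. Moles of each element:
  O: 40.0/16.0 = 2.5 mol
  H: 2.5/1.008 = 2.48 mol
  Na: 57.5/22.99 = 2.501 mol
Divide by smallest (2.48):
  O: 2.5/2.48 = 1.01
  H: 2.48/2.48 = 1.0
  Na: 2.501/2.48 = 1.01
Empirical formula: NaOH

NaOH


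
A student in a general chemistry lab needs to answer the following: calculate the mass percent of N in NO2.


M(NO2) = 1×14.01 + 2×16.0 = 46.01 g/mol
Mass of N = 1 × 14.01 = 14.01 g/mol
% N = 14.01/46.01 × 100 = 30.45%

30.45%


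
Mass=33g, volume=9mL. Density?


ρ = mass/volume
= 33/9
= 3.667 g/mL

3.667 g/mL


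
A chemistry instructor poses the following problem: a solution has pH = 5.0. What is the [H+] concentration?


[H+] = 10^(-pH) = 10^(-5.0)
= 1.0×10^-5 M

1.0×10^-5 M


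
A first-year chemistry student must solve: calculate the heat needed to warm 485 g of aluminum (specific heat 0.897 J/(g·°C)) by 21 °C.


q = mcΔT = 485 × 0.897 × 21
= 9135.95 J

9135.95 J


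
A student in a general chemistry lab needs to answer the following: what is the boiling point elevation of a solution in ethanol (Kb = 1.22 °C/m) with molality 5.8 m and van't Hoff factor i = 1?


ΔTb = Kb × m × i
= 1.22 × 5.8 × 1
= 7.076 °C

7.076 °C


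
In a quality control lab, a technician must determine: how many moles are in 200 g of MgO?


M(MgO) = 40.31 g/mol
n = mass/M = 200/40.31 = 4.9615 mol

4.9615 mol


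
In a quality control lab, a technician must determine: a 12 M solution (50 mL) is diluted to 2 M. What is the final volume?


C1V1 = C2V2
12 × 50 = 2 × V2
V2 = 600/2 = 300.0 mL

300.0 mL


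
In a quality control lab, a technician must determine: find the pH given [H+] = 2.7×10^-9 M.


pH = -log10([H+]) = -log10(2.7×10^-9)
= 9 - log10(2.7)
= 9 - 0.43
= 8.57

8.57


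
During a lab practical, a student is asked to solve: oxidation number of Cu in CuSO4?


Sulfate is -2, so Cu = +2
Oxidation number: +2

+2


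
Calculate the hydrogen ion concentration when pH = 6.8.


[H+] = 10^(-pH) = 10^(-6.8)
= 1.58×10^-7 M

1.58×10^-7 M


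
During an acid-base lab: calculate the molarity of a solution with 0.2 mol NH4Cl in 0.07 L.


M = n/V = 0.2/0.07 = 2.857 mol/L

2.857 M


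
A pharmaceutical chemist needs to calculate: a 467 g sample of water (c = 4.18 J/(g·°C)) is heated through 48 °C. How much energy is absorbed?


q = mcΔT = 467 × 4.18 × 48
= 93698.88 J

93698.88 J


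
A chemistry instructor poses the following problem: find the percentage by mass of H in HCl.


M(HCl) = 1×1.008 + 1×35.45 = 36.458 g/mol
Mass of H = 1 × 1.008 = 1.008 g/mol
% H = 1.008/36.458 × 100 = 2.76%

2.76%


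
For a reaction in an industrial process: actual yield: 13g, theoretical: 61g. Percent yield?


% yield = actual/theoretical × 100
= 13/61 × 100
= 21.31%

21.31%


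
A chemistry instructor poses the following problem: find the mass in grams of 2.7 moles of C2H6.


M(C2H6) = 30.07 g/mol
mass = n × M = 2.7 × 30.07 = 81.19 g

81.19 g


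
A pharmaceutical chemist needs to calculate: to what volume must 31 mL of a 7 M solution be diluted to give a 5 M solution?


C1V1 = C2V2
7 × 31 = 5 × V2
V2 = 217/5 = 43.4 mL

43.4 mL


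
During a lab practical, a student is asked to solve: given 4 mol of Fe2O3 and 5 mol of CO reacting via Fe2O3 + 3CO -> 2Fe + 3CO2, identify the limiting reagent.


Mole ratio available / coefficient:
  Fe2O3: 4/1 = 4.000
  CO: 5/3 = 1.667
Smaller ratio is limiting.

CO


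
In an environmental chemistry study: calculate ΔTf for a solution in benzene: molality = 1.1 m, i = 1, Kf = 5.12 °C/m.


ΔTf = Kf × m × i
= 5.12 × 1.1 × 1
= 5.632 °C

5.632 °C


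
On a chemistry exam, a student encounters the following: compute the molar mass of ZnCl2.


M(ZnCl2) = 1×65.38 + 2×35.45
= 65.38 + 70.9
= 136.28 g/mol

136.28 g/mol


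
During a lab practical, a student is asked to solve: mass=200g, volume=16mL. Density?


ρ = mass/volume
= 200/16
= 12.5 g/mL

12.5 g/mL


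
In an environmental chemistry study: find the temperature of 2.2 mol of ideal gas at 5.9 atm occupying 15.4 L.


PV = nRT  (R = 0.08206 L·atm/(mol·K))
T = PV/(nR) = 5.9×15.4/(2.2×0.08206)
= 90.86/0.180532
= 503.29 K

503.29 K


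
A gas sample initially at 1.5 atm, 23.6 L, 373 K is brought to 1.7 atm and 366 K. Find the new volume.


P1V1/T1 = P2V2/T2
V2 = P1V1T2/(T1P2)
= 1.5×23.6×366/(373×1.7)
= 20.433 L

20.433 L


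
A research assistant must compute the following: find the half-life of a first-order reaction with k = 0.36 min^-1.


t½ = ln2/k = 0.693147/(0.36 min^-1)
= 1.925 min

1.925 min


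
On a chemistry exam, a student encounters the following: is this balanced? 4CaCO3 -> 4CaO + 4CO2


Equation: 4CaCO3 -> 4CaO + 4CO2
Check atoms: C: 4=4, Ca: 4=4, O: 12=12
Balanced

Yes, balanced


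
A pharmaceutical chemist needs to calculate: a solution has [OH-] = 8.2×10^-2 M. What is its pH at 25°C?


pOH = -log10([OH-]) = -log10(8.2×10^-2)
= 2 - log10(8.2) = 1.09
pH = 14 - pOH = 14 - 1.09 = 12.91

12.91


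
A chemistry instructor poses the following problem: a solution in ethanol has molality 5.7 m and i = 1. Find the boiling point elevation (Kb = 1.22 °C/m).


ΔTb = Kb × m × i
= 1.22 × 5.7 × 1
= 6.954 °C

6.954 °C


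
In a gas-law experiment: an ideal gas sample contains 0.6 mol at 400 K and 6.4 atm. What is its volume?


PV = nRT  (R = 0.08206 L·atm/(mol·K))
V = nRT/P = 0.6×0.08206×400/6.4
= 3.077 L

3.077 L


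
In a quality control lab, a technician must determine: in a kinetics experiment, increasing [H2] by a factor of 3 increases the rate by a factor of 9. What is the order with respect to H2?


rate ∝ [H2]^n
3^n = 9 → n = 2
Order in H2: 2

2


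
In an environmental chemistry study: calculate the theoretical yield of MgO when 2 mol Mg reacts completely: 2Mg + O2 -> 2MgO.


Mole ratio MgO:Mg = 2:2
n(MgO) = 2 × 2/2 = 2.000 mol
mass = 2.000 × 40.31 = 80.62 g

80.62 g


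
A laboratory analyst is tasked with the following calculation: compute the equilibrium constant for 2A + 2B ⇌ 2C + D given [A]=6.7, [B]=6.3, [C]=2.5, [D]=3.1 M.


Kc = [C]^2[D]/([A]^2[B]^2)
= (2.5^2 × 3.1^1)/(6.7^2 × 6.3^2)
= 19.375/1781.6841
= 0.01087

0.01087


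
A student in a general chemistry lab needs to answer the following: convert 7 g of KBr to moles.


M(KBr) = 119.0 g/mol
n = mass/M = 7/119.0 = 0.0588 mol

0.0588 mol


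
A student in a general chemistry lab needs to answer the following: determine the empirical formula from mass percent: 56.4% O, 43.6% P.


Assume 100 g sample. Moles of each element:
  O: 56.4/16.0 = 3.525 mol
  P: 43.6/30.97 = 1.408 mol
Divide by smallest (1.408):
  O: 3.525/1.408 = 2.5
  P: 1.408/1.408 = 1.0
Multiply all ratios by 2 to obtain whole numbers.
Empirical formula: P2O5

P2O5


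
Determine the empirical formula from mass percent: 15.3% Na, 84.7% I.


Assume 100 g sample. Moles of each element:
  Na: 15.3/22.99 = 0.666 mol
  I: 84.7/126.9 = 0.667 mol
Divide by smallest (0.666):
  Na: 0.666/0.666 = 1.0
  I: 0.667/0.666 = 1.0
Empirical formula: NaI

NaI


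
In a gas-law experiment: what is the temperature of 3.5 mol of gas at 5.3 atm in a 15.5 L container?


PV = nRT  (R = 0.08206 L·atm/(mol·K))
T = PV/(nR) = 5.3×15.5/(3.5×0.08206)
= 82.15/0.287210
= 286.03 K

286.03 K


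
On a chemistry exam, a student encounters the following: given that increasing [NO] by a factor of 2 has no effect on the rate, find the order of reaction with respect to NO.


rate ∝ [NO]^n
rate ∝ [NO]^0
Order in NO: 0

0
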